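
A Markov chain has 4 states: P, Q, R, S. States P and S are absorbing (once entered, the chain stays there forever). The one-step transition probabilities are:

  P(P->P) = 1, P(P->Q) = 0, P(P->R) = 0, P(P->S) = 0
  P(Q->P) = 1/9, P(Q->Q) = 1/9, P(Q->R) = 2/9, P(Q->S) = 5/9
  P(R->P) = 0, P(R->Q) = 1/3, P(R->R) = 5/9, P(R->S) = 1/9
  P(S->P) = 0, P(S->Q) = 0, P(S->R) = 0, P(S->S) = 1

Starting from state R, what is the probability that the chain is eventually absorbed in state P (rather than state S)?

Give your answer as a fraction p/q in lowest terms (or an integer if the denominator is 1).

Answer: 3/26

Derivation:
Let a_i = P(absorbed in P | start in state i).
Boundary conditions: a_P = 1, a_S = 0.
For each transient state i, a_i = sum_j P(i->j) * a_j:
  a_Q = 1/9*a_P + 1/9*a_Q + 2/9*a_R + 5/9*a_S
  a_R = 0*a_P + 1/3*a_Q + 5/9*a_R + 1/9*a_S

Substituting a_P = 1 and a_S = 0, rearrange to (I - Q) a = r where r[i] = P(i -> P):
  [8/9, -2/9] . (a_Q, a_R) = 1/9
  [-1/3, 4/9] . (a_Q, a_R) = 0

Solving yields:
  a_Q = 2/13
  a_R = 3/26

Starting state is R, so the absorption probability is a_R = 3/26.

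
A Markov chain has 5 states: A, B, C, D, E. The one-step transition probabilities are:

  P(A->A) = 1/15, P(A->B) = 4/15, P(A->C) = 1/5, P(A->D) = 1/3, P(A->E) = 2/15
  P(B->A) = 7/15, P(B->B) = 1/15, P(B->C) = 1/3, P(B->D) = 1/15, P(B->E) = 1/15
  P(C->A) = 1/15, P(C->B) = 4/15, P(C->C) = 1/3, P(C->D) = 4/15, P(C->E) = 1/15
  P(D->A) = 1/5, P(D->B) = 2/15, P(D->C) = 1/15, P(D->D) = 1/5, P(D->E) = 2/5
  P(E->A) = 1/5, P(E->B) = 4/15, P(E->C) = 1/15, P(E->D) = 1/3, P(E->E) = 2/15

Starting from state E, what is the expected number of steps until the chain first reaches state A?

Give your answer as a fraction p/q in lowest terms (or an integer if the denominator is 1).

Answer: 1635/377

Derivation:
Let h_i = expected steps to first reach A from state i.
Boundary: h_A = 0.
First-step equations for the other states:
  h_B = 1 + 7/15*h_A + 1/15*h_B + 1/3*h_C + 1/15*h_D + 1/15*h_E
  h_C = 1 + 1/15*h_A + 4/15*h_B + 1/3*h_C + 4/15*h_D + 1/15*h_E
  h_D = 1 + 1/5*h_A + 2/15*h_B + 1/15*h_C + 1/5*h_D + 2/5*h_E
  h_E = 1 + 1/5*h_A + 4/15*h_B + 1/15*h_C + 1/3*h_D + 2/15*h_E

Substituting h_A = 0 and rearranging gives the linear system (I - Q) h = 1:
  [14/15, -1/3, -1/15, -1/15] . (h_B, h_C, h_D, h_E) = 1
  [-4/15, 2/3, -4/15, -1/15] . (h_B, h_C, h_D, h_E) = 1
  [-2/15, -1/15, 4/5, -2/5] . (h_B, h_C, h_D, h_E) = 1
  [-4/15, -1/15, -1/3, 13/15] . (h_B, h_C, h_D, h_E) = 1

Solving yields:
  h_B = 1329/377
  h_C = 1929/377
  h_D = 1671/377
  h_E = 1635/377

Starting state is E, so the expected hitting time is h_E = 1635/377.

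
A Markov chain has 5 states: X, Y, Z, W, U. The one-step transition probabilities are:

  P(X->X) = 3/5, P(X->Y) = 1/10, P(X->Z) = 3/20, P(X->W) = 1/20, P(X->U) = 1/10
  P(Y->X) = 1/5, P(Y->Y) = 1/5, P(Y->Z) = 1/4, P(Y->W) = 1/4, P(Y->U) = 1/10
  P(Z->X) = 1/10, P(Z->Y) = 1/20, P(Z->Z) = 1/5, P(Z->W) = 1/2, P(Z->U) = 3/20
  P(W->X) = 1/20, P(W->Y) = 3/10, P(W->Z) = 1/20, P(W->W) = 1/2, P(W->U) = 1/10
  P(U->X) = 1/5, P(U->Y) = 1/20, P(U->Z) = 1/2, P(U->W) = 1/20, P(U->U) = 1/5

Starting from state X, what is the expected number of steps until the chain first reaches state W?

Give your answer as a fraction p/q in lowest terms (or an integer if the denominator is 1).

Let h_i = expected steps to first reach W from state i.
Boundary: h_W = 0.
First-step equations for the other states:
  h_X = 1 + 3/5*h_X + 1/10*h_Y + 3/20*h_Z + 1/20*h_W + 1/10*h_U
  h_Y = 1 + 1/5*h_X + 1/5*h_Y + 1/4*h_Z + 1/4*h_W + 1/10*h_U
  h_Z = 1 + 1/10*h_X + 1/20*h_Y + 1/5*h_Z + 1/2*h_W + 3/20*h_U
  h_U = 1 + 1/5*h_X + 1/20*h_Y + 1/2*h_Z + 1/20*h_W + 1/5*h_U

Substituting h_W = 0 and rearranging gives the linear system (I - Q) h = 1:
  [2/5, -1/10, -3/20, -1/10] . (h_X, h_Y, h_Z, h_U) = 1
  [-1/5, 4/5, -1/4, -1/10] . (h_X, h_Y, h_Z, h_U) = 1
  [-1/10, -1/20, 4/5, -3/20] . (h_X, h_Y, h_Z, h_U) = 1
  [-1/5, -1/20, -1/2, 4/5] . (h_X, h_Y, h_Z, h_U) = 1

Solving yields:
  h_X = 6068/997
  h_Y = 4404/997
  h_Z = 3228/997
  h_U = 5056/997

Starting state is X, so the expected hitting time is h_X = 6068/997.

Answer: 6068/997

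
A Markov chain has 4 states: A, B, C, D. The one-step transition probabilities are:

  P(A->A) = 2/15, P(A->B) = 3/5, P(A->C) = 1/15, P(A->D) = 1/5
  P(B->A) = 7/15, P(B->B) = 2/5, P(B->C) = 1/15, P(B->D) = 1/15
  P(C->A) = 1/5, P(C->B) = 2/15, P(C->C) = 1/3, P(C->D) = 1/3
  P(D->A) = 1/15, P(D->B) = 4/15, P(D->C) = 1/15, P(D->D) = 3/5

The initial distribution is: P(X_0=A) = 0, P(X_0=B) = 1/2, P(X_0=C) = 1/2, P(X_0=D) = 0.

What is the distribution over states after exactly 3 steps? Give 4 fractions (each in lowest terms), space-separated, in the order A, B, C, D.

Propagating the distribution step by step (d_{t+1} = d_t * P):
d_0 = (A=0, B=1/2, C=1/2, D=0)
  d_1[A] = 0*2/15 + 1/2*7/15 + 1/2*1/5 + 0*1/15 = 1/3
  d_1[B] = 0*3/5 + 1/2*2/5 + 1/2*2/15 + 0*4/15 = 4/15
  d_1[C] = 0*1/15 + 1/2*1/15 + 1/2*1/3 + 0*1/15 = 1/5
  d_1[D] = 0*1/5 + 1/2*1/15 + 1/2*1/3 + 0*3/5 = 1/5
d_1 = (A=1/3, B=4/15, C=1/5, D=1/5)
  d_2[A] = 1/3*2/15 + 4/15*7/15 + 1/5*1/5 + 1/5*1/15 = 2/9
  d_2[B] = 1/3*3/5 + 4/15*2/5 + 1/5*2/15 + 1/5*4/15 = 29/75
  d_2[C] = 1/3*1/15 + 4/15*1/15 + 1/5*1/3 + 1/5*1/15 = 3/25
  d_2[D] = 1/3*1/5 + 4/15*1/15 + 1/5*1/3 + 1/5*3/5 = 61/225
d_2 = (A=2/9, B=29/75, C=3/25, D=61/225)
  d_3[A] = 2/9*2/15 + 29/75*7/15 + 3/25*1/5 + 61/225*1/15 = 851/3375
  d_3[B] = 2/9*3/5 + 29/75*2/5 + 3/25*2/15 + 61/225*4/15 = 254/675
  d_3[C] = 2/9*1/15 + 29/75*1/15 + 3/25*1/3 + 61/225*1/15 = 37/375
  d_3[D] = 2/9*1/5 + 29/75*1/15 + 3/25*1/3 + 61/225*3/5 = 307/1125
d_3 = (A=851/3375, B=254/675, C=37/375, D=307/1125)

Answer: 851/3375 254/675 37/375 307/1125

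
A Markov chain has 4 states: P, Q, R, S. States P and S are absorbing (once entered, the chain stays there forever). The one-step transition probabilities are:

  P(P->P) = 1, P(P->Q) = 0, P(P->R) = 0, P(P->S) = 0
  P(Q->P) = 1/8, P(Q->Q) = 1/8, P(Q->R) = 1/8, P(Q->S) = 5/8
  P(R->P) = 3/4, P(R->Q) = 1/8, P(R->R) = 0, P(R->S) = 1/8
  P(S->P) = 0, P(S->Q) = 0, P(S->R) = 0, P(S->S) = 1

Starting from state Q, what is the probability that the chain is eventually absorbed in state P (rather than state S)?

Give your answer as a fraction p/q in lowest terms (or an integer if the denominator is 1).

Let a_i = P(absorbed in P | start in state i).
Boundary conditions: a_P = 1, a_S = 0.
For each transient state i, a_i = sum_j P(i->j) * a_j:
  a_Q = 1/8*a_P + 1/8*a_Q + 1/8*a_R + 5/8*a_S
  a_R = 3/4*a_P + 1/8*a_Q + 0*a_R + 1/8*a_S

Substituting a_P = 1 and a_S = 0, rearrange to (I - Q) a = r where r[i] = P(i -> P):
  [7/8, -1/8] . (a_Q, a_R) = 1/8
  [-1/8, 1] . (a_Q, a_R) = 3/4

Solving yields:
  a_Q = 14/55
  a_R = 43/55

Starting state is Q, so the absorption probability is a_Q = 14/55.

Answer: 14/55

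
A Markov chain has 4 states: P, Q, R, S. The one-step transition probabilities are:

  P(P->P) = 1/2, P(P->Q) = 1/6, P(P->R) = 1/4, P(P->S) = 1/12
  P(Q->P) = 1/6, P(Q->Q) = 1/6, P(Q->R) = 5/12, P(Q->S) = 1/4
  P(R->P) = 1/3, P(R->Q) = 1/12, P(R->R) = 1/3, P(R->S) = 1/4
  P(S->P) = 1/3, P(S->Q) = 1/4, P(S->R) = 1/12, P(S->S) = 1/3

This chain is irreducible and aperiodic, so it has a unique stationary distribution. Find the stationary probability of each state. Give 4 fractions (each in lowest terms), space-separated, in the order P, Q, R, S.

The stationary distribution satisfies pi = pi * P, i.e.:
  pi_P = 1/2*pi_P + 1/6*pi_Q + 1/3*pi_R + 1/3*pi_S
  pi_Q = 1/6*pi_P + 1/6*pi_Q + 1/12*pi_R + 1/4*pi_S
  pi_R = 1/4*pi_P + 5/12*pi_Q + 1/3*pi_R + 1/12*pi_S
  pi_S = 1/12*pi_P + 1/4*pi_Q + 1/4*pi_R + 1/3*pi_S
with normalization: pi_P + pi_Q + pi_R + pi_S = 1.

Using the first 3 balance equations plus normalization, the linear system A*pi = b is:
  [-1/2, 1/6, 1/3, 1/3] . pi = 0
  [1/6, -5/6, 1/12, 1/4] . pi = 0
  [1/4, 5/12, -2/3, 1/12] . pi = 0
  [1, 1, 1, 1] . pi = 1

Solving yields:
  pi_P = 25/68
  pi_Q = 11/68
  pi_R = 9/34
  pi_S = 7/34

Verification (pi * P):
  25/68*1/2 + 11/68*1/6 + 9/34*1/3 + 7/34*1/3 = 25/68 = pi_P  (ok)
  25/68*1/6 + 11/68*1/6 + 9/34*1/12 + 7/34*1/4 = 11/68 = pi_Q  (ok)
  25/68*1/4 + 11/68*5/12 + 9/34*1/3 + 7/34*1/12 = 9/34 = pi_R  (ok)
  25/68*1/12 + 11/68*1/4 + 9/34*1/4 + 7/34*1/3 = 7/34 = pi_S  (ok)

Answer: 25/68 11/68 9/34 7/34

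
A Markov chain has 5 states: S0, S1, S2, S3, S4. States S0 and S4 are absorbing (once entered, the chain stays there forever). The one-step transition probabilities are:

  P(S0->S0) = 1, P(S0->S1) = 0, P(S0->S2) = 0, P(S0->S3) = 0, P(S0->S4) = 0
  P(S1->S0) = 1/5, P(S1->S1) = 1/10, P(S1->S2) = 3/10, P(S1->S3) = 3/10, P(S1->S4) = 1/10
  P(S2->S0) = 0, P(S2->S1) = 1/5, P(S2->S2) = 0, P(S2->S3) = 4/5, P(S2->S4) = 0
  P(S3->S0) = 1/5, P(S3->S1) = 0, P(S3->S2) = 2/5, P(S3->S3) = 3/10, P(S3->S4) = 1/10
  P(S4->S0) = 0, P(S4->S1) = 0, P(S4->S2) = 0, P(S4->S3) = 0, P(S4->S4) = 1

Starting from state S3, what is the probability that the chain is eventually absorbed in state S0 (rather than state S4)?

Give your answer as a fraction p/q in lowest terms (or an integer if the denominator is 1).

Let a_i = P(absorbed in S0 | start in state i).
Boundary conditions: a_S0 = 1, a_S4 = 0.
For each transient state i, a_i = sum_j P(i->j) * a_j:
  a_S1 = 1/5*a_S0 + 1/10*a_S1 + 3/10*a_S2 + 3/10*a_S3 + 1/10*a_S4
  a_S2 = 0*a_S0 + 1/5*a_S1 + 0*a_S2 + 4/5*a_S3 + 0*a_S4
  a_S3 = 1/5*a_S0 + 0*a_S1 + 2/5*a_S2 + 3/10*a_S3 + 1/10*a_S4

Substituting a_S0 = 1 and a_S4 = 0, rearrange to (I - Q) a = r where r[i] = P(i -> S0):
  [9/10, -3/10, -3/10] . (a_S1, a_S2, a_S3) = 1/5
  [-1/5, 1, -4/5] . (a_S1, a_S2, a_S3) = 0
  [0, -2/5, 7/10] . (a_S1, a_S2, a_S3) = 1/5

Solving yields:
  a_S1 = 2/3
  a_S2 = 2/3
  a_S3 = 2/3

Starting state is S3, so the absorption probability is a_S3 = 2/3.

Answer: 2/3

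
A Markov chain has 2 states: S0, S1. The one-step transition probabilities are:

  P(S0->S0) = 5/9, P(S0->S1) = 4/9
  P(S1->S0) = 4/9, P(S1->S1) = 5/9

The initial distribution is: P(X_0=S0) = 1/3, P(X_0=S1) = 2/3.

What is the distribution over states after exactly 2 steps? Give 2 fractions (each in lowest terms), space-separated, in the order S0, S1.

Answer: 121/243 122/243

Derivation:
Propagating the distribution step by step (d_{t+1} = d_t * P):
d_0 = (S0=1/3, S1=2/3)
  d_1[S0] = 1/3*5/9 + 2/3*4/9 = 13/27
  d_1[S1] = 1/3*4/9 + 2/3*5/9 = 14/27
d_1 = (S0=13/27, S1=14/27)
  d_2[S0] = 13/27*5/9 + 14/27*4/9 = 121/243
  d_2[S1] = 13/27*4/9 + 14/27*5/9 = 122/243
d_2 = (S0=121/243, S1=122/243)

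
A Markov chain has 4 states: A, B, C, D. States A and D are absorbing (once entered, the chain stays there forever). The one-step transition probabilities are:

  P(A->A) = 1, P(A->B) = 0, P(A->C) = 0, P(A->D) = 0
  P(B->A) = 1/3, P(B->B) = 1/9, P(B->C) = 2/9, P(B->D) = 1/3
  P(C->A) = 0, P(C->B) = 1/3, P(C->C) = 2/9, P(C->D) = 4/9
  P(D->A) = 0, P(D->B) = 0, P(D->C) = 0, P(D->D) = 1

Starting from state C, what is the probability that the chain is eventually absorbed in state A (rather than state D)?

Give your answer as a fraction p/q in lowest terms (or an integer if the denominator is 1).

Let a_i = P(absorbed in A | start in state i).
Boundary conditions: a_A = 1, a_D = 0.
For each transient state i, a_i = sum_j P(i->j) * a_j:
  a_B = 1/3*a_A + 1/9*a_B + 2/9*a_C + 1/3*a_D
  a_C = 0*a_A + 1/3*a_B + 2/9*a_C + 4/9*a_D

Substituting a_A = 1 and a_D = 0, rearrange to (I - Q) a = r where r[i] = P(i -> A):
  [8/9, -2/9] . (a_B, a_C) = 1/3
  [-1/3, 7/9] . (a_B, a_C) = 0

Solving yields:
  a_B = 21/50
  a_C = 9/50

Starting state is C, so the absorption probability is a_C = 9/50.

Answer: 9/50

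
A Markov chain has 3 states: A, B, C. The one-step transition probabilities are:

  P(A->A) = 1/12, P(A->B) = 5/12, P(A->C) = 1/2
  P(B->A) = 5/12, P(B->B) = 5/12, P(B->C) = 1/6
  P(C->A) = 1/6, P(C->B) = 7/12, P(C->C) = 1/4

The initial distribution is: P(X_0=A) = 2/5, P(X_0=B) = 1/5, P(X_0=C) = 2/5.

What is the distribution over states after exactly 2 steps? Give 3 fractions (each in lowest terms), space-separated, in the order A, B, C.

Propagating the distribution step by step (d_{t+1} = d_t * P):
d_0 = (A=2/5, B=1/5, C=2/5)
  d_1[A] = 2/5*1/12 + 1/5*5/12 + 2/5*1/6 = 11/60
  d_1[B] = 2/5*5/12 + 1/5*5/12 + 2/5*7/12 = 29/60
  d_1[C] = 2/5*1/2 + 1/5*1/6 + 2/5*1/4 = 1/3
d_1 = (A=11/60, B=29/60, C=1/3)
  d_2[A] = 11/60*1/12 + 29/60*5/12 + 1/3*1/6 = 49/180
  d_2[B] = 11/60*5/12 + 29/60*5/12 + 1/3*7/12 = 17/36
  d_2[C] = 11/60*1/2 + 29/60*1/6 + 1/3*1/4 = 23/90
d_2 = (A=49/180, B=17/36, C=23/90)

Answer: 49/180 17/36 23/90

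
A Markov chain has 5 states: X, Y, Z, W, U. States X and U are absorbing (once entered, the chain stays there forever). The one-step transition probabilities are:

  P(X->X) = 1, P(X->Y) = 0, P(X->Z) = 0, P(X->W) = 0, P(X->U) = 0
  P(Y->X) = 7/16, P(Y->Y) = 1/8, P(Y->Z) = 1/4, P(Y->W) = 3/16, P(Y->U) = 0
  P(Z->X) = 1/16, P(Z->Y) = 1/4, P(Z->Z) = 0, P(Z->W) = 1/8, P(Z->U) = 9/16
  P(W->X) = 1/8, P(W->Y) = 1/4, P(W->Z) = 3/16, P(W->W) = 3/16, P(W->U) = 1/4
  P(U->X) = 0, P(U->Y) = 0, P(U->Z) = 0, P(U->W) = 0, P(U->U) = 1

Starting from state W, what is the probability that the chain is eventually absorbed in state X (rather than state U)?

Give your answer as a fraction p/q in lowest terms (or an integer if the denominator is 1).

Let a_i = P(absorbed in X | start in state i).
Boundary conditions: a_X = 1, a_U = 0.
For each transient state i, a_i = sum_j P(i->j) * a_j:
  a_Y = 7/16*a_X + 1/8*a_Y + 1/4*a_Z + 3/16*a_W + 0*a_U
  a_Z = 1/16*a_X + 1/4*a_Y + 0*a_Z + 1/8*a_W + 9/16*a_U
  a_W = 1/8*a_X + 1/4*a_Y + 3/16*a_Z + 3/16*a_W + 1/4*a_U

Substituting a_X = 1 and a_U = 0, rearrange to (I - Q) a = r where r[i] = P(i -> X):
  [7/8, -1/4, -3/16] . (a_Y, a_Z, a_W) = 7/16
  [-1/4, 1, -1/8] . (a_Y, a_Z, a_W) = 1/16
  [-1/4, -3/16, 13/16] . (a_Y, a_Z, a_W) = 1/8

Solving yields:
  a_Y = 1587/2360
  a_Z = 67/236
  a_W = 503/1180

Starting state is W, so the absorption probability is a_W = 503/1180.

Answer: 503/1180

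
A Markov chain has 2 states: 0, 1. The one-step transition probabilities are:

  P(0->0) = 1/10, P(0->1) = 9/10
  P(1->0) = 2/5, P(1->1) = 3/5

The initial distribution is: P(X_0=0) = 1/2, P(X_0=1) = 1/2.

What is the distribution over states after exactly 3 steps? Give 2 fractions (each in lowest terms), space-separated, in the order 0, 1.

Propagating the distribution step by step (d_{t+1} = d_t * P):
d_0 = (0=1/2, 1=1/2)
  d_1[0] = 1/2*1/10 + 1/2*2/5 = 1/4
  d_1[1] = 1/2*9/10 + 1/2*3/5 = 3/4
d_1 = (0=1/4, 1=3/4)
  d_2[0] = 1/4*1/10 + 3/4*2/5 = 13/40
  d_2[1] = 1/4*9/10 + 3/4*3/5 = 27/40
d_2 = (0=13/40, 1=27/40)
  d_3[0] = 13/40*1/10 + 27/40*2/5 = 121/400
  d_3[1] = 13/40*9/10 + 27/40*3/5 = 279/400
d_3 = (0=121/400, 1=279/400)

Answer: 121/400 279/400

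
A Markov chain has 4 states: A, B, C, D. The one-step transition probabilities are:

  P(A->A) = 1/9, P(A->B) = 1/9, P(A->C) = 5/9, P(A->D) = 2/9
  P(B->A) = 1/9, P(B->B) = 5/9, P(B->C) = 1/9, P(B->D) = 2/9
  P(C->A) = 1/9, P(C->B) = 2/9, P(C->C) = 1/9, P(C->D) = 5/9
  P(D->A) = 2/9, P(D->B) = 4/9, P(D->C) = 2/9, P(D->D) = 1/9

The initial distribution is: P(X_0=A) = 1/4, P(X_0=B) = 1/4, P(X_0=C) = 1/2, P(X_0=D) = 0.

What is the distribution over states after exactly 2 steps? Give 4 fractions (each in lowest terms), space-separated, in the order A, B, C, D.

Propagating the distribution step by step (d_{t+1} = d_t * P):
d_0 = (A=1/4, B=1/4, C=1/2, D=0)
  d_1[A] = 1/4*1/9 + 1/4*1/9 + 1/2*1/9 + 0*2/9 = 1/9
  d_1[B] = 1/4*1/9 + 1/4*5/9 + 1/2*2/9 + 0*4/9 = 5/18
  d_1[C] = 1/4*5/9 + 1/4*1/9 + 1/2*1/9 + 0*2/9 = 2/9
  d_1[D] = 1/4*2/9 + 1/4*2/9 + 1/2*5/9 + 0*1/9 = 7/18
d_1 = (A=1/9, B=5/18, C=2/9, D=7/18)
  d_2[A] = 1/9*1/9 + 5/18*1/9 + 2/9*1/9 + 7/18*2/9 = 25/162
  d_2[B] = 1/9*1/9 + 5/18*5/9 + 2/9*2/9 + 7/18*4/9 = 7/18
  d_2[C] = 1/9*5/9 + 5/18*1/9 + 2/9*1/9 + 7/18*2/9 = 11/54
  d_2[D] = 1/9*2/9 + 5/18*2/9 + 2/9*5/9 + 7/18*1/9 = 41/162
d_2 = (A=25/162, B=7/18, C=11/54, D=41/162)

Answer: 25/162 7/18 11/54 41/162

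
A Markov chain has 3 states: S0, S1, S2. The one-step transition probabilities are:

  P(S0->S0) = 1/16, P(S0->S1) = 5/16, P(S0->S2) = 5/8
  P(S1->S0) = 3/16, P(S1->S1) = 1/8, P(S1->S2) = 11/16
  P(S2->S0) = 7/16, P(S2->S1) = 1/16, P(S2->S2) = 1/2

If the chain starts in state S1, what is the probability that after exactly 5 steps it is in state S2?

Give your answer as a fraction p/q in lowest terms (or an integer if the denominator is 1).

Answer: 295385/524288

Derivation:
Computing P^5 by repeated multiplication:
P^1 =
  S0: [1/16, 5/16, 5/8]
  S1: [3/16, 1/8, 11/16]
  S2: [7/16, 1/16, 1/2]
P^2 =
  S0: [43/128, 25/256, 145/256]
  S1: [43/128, 15/128, 35/64]
  S2: [33/128, 45/256, 145/256]
P^3 =
  S0: [147/512, 625/4096, 2295/4096]
  S1: [289/1024, 315/2048, 1155/2048]
  S2: [19/64, 565/4096, 2315/4096]
P^4 =
  S0: [4779/16384, 9425/65536, 36995/65536]
  S1: [1201/4096, 4675/32768, 18485/32768]
  S2: [4779/16384, 9525/65536, 36895/65536]
P^5 =
  S0: [76589/262144, 151425/1048576, 590795/1048576]
  S1: [38257/131072, 75875/524288, 295385/524288]
  S2: [76489/262144, 151525/1048576, 591095/1048576]

(P^5)[S1 -> S2] = 295385/524288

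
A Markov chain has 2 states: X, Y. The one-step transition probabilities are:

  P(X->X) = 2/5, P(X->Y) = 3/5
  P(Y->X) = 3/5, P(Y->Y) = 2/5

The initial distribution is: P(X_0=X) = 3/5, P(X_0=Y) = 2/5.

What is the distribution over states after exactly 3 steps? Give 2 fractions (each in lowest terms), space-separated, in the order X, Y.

Propagating the distribution step by step (d_{t+1} = d_t * P):
d_0 = (X=3/5, Y=2/5)
  d_1[X] = 3/5*2/5 + 2/5*3/5 = 12/25
  d_1[Y] = 3/5*3/5 + 2/5*2/5 = 13/25
d_1 = (X=12/25, Y=13/25)
  d_2[X] = 12/25*2/5 + 13/25*3/5 = 63/125
  d_2[Y] = 12/25*3/5 + 13/25*2/5 = 62/125
d_2 = (X=63/125, Y=62/125)
  d_3[X] = 63/125*2/5 + 62/125*3/5 = 312/625
  d_3[Y] = 63/125*3/5 + 62/125*2/5 = 313/625
d_3 = (X=312/625, Y=313/625)

Answer: 312/625 313/625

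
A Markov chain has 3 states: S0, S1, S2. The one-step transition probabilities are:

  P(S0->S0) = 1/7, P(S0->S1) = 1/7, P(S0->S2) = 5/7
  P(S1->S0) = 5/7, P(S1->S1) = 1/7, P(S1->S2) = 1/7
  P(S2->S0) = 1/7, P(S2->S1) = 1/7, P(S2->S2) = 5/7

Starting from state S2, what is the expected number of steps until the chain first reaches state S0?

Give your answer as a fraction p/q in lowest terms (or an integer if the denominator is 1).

Let h_i = expected steps to first reach S0 from state i.
Boundary: h_S0 = 0.
First-step equations for the other states:
  h_S1 = 1 + 5/7*h_S0 + 1/7*h_S1 + 1/7*h_S2
  h_S2 = 1 + 1/7*h_S0 + 1/7*h_S1 + 5/7*h_S2

Substituting h_S0 = 0 and rearranging gives the linear system (I - Q) h = 1:
  [6/7, -1/7] . (h_S1, h_S2) = 1
  [-1/7, 2/7] . (h_S1, h_S2) = 1

Solving yields:
  h_S1 = 21/11
  h_S2 = 49/11

Starting state is S2, so the expected hitting time is h_S2 = 49/11.

Answer: 49/11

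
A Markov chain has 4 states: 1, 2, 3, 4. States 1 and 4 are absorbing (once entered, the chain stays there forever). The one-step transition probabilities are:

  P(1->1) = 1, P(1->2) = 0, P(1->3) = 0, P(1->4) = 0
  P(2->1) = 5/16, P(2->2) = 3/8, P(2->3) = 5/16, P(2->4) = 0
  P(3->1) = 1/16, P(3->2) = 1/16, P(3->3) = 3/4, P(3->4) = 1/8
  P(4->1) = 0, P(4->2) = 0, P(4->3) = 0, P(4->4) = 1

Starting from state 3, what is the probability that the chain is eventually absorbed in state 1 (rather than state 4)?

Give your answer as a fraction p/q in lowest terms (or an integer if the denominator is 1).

Answer: 3/7

Derivation:
Let a_i = P(absorbed in 1 | start in state i).
Boundary conditions: a_1 = 1, a_4 = 0.
For each transient state i, a_i = sum_j P(i->j) * a_j:
  a_2 = 5/16*a_1 + 3/8*a_2 + 5/16*a_3 + 0*a_4
  a_3 = 1/16*a_1 + 1/16*a_2 + 3/4*a_3 + 1/8*a_4

Substituting a_1 = 1 and a_4 = 0, rearrange to (I - Q) a = r where r[i] = P(i -> 1):
  [5/8, -5/16] . (a_2, a_3) = 5/16
  [-1/16, 1/4] . (a_2, a_3) = 1/16

Solving yields:
  a_2 = 5/7
  a_3 = 3/7

Starting state is 3, so the absorption probability is a_3 = 3/7.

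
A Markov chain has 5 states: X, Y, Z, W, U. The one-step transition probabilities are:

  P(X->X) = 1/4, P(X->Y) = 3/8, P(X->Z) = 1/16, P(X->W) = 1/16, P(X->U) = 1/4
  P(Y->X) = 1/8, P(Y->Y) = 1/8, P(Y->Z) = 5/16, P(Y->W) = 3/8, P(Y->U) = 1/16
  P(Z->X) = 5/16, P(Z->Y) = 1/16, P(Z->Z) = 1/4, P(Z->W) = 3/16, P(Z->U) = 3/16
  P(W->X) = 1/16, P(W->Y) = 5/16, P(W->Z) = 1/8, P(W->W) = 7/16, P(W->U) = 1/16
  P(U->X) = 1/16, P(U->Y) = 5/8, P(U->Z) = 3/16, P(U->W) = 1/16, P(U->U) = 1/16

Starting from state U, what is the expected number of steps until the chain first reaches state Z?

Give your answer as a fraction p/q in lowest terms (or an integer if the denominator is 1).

Let h_i = expected steps to first reach Z from state i.
Boundary: h_Z = 0.
First-step equations for the other states:
  h_X = 1 + 1/4*h_X + 3/8*h_Y + 1/16*h_Z + 1/16*h_W + 1/4*h_U
  h_Y = 1 + 1/8*h_X + 1/8*h_Y + 5/16*h_Z + 3/8*h_W + 1/16*h_U
  h_W = 1 + 1/16*h_X + 5/16*h_Y + 1/8*h_Z + 7/16*h_W + 1/16*h_U
  h_U = 1 + 1/16*h_X + 5/8*h_Y + 3/16*h_Z + 1/16*h_W + 1/16*h_U

Substituting h_Z = 0 and rearranging gives the linear system (I - Q) h = 1:
  [3/4, -3/8, -1/16, -1/4] . (h_X, h_Y, h_W, h_U) = 1
  [-1/8, 7/8, -3/8, -1/16] . (h_X, h_Y, h_W, h_U) = 1
  [-1/16, -5/16, 9/16, -1/16] . (h_X, h_Y, h_W, h_U) = 1
  [-1/16, -5/8, -1/16, 15/16] . (h_X, h_Y, h_W, h_U) = 1

Solving yields:
  h_X = 65200/11179
  h_Y = 52960/11179
  h_W = 62736/11179
  h_U = 55760/11179

Starting state is U, so the expected hitting time is h_U = 55760/11179.

Answer: 55760/11179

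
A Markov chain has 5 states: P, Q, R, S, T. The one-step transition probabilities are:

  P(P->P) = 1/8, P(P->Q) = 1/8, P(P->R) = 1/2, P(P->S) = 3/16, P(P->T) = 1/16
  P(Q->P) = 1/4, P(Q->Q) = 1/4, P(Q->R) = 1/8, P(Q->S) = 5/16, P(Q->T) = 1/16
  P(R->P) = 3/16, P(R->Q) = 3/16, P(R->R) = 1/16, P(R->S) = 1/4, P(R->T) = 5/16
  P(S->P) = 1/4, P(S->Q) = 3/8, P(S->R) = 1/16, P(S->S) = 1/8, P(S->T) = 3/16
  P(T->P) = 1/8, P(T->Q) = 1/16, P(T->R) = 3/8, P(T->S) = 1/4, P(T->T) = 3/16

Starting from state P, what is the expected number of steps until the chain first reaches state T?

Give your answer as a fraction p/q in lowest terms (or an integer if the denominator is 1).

Answer: 5528/805

Derivation:
Let h_i = expected steps to first reach T from state i.
Boundary: h_T = 0.
First-step equations for the other states:
  h_P = 1 + 1/8*h_P + 1/8*h_Q + 1/2*h_R + 3/16*h_S + 1/16*h_T
  h_Q = 1 + 1/4*h_P + 1/4*h_Q + 1/8*h_R + 5/16*h_S + 1/16*h_T
  h_R = 1 + 3/16*h_P + 3/16*h_Q + 1/16*h_R + 1/4*h_S + 5/16*h_T
  h_S = 1 + 1/4*h_P + 3/8*h_Q + 1/16*h_R + 1/8*h_S + 3/16*h_T

Substituting h_T = 0 and rearranging gives the linear system (I - Q) h = 1:
  [7/8, -1/8, -1/2, -3/16] . (h_P, h_Q, h_R, h_S) = 1
  [-1/4, 3/4, -1/8, -5/16] . (h_P, h_Q, h_R, h_S) = 1
  [-3/16, -3/16, 15/16, -1/4] . (h_P, h_Q, h_R, h_S) = 1
  [-1/4, -3/8, -1/16, 7/8] . (h_P, h_Q, h_R, h_S) = 1

Solving yields:
  h_P = 5528/805
  h_Q = 5912/805
  h_R = 4576/805
  h_S = 1072/161

Starting state is P, so the expected hitting time is h_P = 5528/805.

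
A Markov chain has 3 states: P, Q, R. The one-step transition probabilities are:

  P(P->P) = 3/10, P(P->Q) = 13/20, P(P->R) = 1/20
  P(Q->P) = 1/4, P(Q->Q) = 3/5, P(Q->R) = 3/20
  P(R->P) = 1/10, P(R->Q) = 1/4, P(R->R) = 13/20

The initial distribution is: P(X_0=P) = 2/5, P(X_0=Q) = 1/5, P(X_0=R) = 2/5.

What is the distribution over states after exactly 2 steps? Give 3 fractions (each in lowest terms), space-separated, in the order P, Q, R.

Answer: 107/500 251/500 71/250

Derivation:
Propagating the distribution step by step (d_{t+1} = d_t * P):
d_0 = (P=2/5, Q=1/5, R=2/5)
  d_1[P] = 2/5*3/10 + 1/5*1/4 + 2/5*1/10 = 21/100
  d_1[Q] = 2/5*13/20 + 1/5*3/5 + 2/5*1/4 = 12/25
  d_1[R] = 2/5*1/20 + 1/5*3/20 + 2/5*13/20 = 31/100
d_1 = (P=21/100, Q=12/25, R=31/100)
  d_2[P] = 21/100*3/10 + 12/25*1/4 + 31/100*1/10 = 107/500
  d_2[Q] = 21/100*13/20 + 12/25*3/5 + 31/100*1/4 = 251/500
  d_2[R] = 21/100*1/20 + 12/25*3/20 + 31/100*13/20 = 71/250
d_2 = (P=107/500, Q=251/500, R=71/250)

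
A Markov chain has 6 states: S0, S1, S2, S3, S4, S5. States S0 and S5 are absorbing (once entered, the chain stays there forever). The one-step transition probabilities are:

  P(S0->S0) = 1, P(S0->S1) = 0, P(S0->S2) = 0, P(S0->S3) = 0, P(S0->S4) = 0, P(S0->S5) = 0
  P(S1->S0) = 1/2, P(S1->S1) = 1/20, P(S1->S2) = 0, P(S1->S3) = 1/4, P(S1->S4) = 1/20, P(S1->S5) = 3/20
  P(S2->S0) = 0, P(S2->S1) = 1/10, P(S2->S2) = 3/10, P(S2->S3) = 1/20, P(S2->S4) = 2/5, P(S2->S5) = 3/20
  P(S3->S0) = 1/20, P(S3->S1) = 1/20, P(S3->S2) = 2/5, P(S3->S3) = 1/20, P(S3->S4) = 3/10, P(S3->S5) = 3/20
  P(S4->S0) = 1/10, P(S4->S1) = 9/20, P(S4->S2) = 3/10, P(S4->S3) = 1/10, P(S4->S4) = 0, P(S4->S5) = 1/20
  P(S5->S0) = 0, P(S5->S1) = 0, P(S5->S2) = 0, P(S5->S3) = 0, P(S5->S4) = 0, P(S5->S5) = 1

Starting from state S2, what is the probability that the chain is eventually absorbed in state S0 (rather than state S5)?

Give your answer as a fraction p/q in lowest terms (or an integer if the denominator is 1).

Answer: 29301/62008

Derivation:
Let a_i = P(absorbed in S0 | start in state i).
Boundary conditions: a_S0 = 1, a_S5 = 0.
For each transient state i, a_i = sum_j P(i->j) * a_j:
  a_S1 = 1/2*a_S0 + 1/20*a_S1 + 0*a_S2 + 1/4*a_S3 + 1/20*a_S4 + 3/20*a_S5
  a_S2 = 0*a_S0 + 1/10*a_S1 + 3/10*a_S2 + 1/20*a_S3 + 2/5*a_S4 + 3/20*a_S5
  a_S3 = 1/20*a_S0 + 1/20*a_S1 + 2/5*a_S2 + 1/20*a_S3 + 3/10*a_S4 + 3/20*a_S5
  a_S4 = 1/10*a_S0 + 9/20*a_S1 + 3/10*a_S2 + 1/10*a_S3 + 0*a_S4 + 1/20*a_S5

Substituting a_S0 = 1 and a_S5 = 0, rearrange to (I - Q) a = r where r[i] = P(i -> S0):
  [19/20, 0, -1/4, -1/20] . (a_S1, a_S2, a_S3, a_S4) = 1/2
  [-1/10, 7/10, -1/20, -2/5] . (a_S1, a_S2, a_S3, a_S4) = 0
  [-1/20, -2/5, 19/20, -3/10] . (a_S1, a_S2, a_S3, a_S4) = 1/20
  [-9/20, -3/10, -1/10, 1] . (a_S1, a_S2, a_S3, a_S4) = 1/10

Solving yields:
  a_S1 = 21175/31004
  a_S2 = 29301/62008
  a_S3 = 14757/31004
  a_S4 = 4625/7751

Starting state is S2, so the absorption probability is a_S2 = 29301/62008.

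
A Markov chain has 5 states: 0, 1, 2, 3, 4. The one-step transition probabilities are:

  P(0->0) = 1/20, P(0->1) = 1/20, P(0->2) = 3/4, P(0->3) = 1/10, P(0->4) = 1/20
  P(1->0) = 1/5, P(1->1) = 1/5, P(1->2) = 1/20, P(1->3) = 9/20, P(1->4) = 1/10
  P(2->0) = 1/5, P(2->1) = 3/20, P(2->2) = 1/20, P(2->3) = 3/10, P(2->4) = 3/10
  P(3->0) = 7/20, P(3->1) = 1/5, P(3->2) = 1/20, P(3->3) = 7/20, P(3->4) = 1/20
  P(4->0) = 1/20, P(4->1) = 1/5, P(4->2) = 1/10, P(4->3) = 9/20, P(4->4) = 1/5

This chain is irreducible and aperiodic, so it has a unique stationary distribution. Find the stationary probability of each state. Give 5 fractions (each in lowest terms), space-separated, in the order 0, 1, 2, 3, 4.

The stationary distribution satisfies pi = pi * P, i.e.:
  pi_0 = 1/20*pi_0 + 1/5*pi_1 + 1/5*pi_2 + 7/20*pi_3 + 1/20*pi_4
  pi_1 = 1/20*pi_0 + 1/5*pi_1 + 3/20*pi_2 + 1/5*pi_3 + 1/5*pi_4
  pi_2 = 3/4*pi_0 + 1/20*pi_1 + 1/20*pi_2 + 1/20*pi_3 + 1/10*pi_4
  pi_3 = 1/10*pi_0 + 9/20*pi_1 + 3/10*pi_2 + 7/20*pi_3 + 9/20*pi_4
  pi_4 = 1/20*pi_0 + 1/10*pi_1 + 3/10*pi_2 + 1/20*pi_3 + 1/5*pi_4
with normalization: pi_0 + pi_1 + pi_2 + pi_3 + pi_4 = 1.

Using the first 4 balance equations plus normalization, the linear system A*pi = b is:
  [-19/20, 1/5, 1/5, 7/20, 1/20] . pi = 0
  [1/20, -4/5, 3/20, 1/5, 1/5] . pi = 0
  [3/4, 1/20, -19/20, 1/20, 1/10] . pi = 0
  [1/10, 9/20, 3/10, -13/20, 9/20] . pi = 0
  [1, 1, 1, 1, 1] . pi = 1

Solving yields:
  pi_0 = 38375/192724
  pi_1 = 30903/192724
  pi_2 = 37711/192724
  pi_3 = 61489/192724
  pi_4 = 12123/96362

Verification (pi * P):
  38375/192724*1/20 + 30903/192724*1/5 + 37711/192724*1/5 + 61489/192724*7/20 + 12123/96362*1/20 = 38375/192724 = pi_0  (ok)
  38375/192724*1/20 + 30903/192724*1/5 + 37711/192724*3/20 + 61489/192724*1/5 + 12123/96362*1/5 = 30903/192724 = pi_1  (ok)
  38375/192724*3/4 + 30903/192724*1/20 + 37711/192724*1/20 + 61489/192724*1/20 + 12123/96362*1/10 = 37711/192724 = pi_2  (ok)
  38375/192724*1/10 + 30903/192724*9/20 + 37711/192724*3/10 + 61489/192724*7/20 + 12123/96362*9/20 = 61489/192724 = pi_3  (ok)
  38375/192724*1/20 + 30903/192724*1/10 + 37711/192724*3/10 + 61489/192724*1/20 + 12123/96362*1/5 = 12123/96362 = pi_4  (ok)

Answer: 38375/192724 30903/192724 37711/192724 61489/192724 12123/96362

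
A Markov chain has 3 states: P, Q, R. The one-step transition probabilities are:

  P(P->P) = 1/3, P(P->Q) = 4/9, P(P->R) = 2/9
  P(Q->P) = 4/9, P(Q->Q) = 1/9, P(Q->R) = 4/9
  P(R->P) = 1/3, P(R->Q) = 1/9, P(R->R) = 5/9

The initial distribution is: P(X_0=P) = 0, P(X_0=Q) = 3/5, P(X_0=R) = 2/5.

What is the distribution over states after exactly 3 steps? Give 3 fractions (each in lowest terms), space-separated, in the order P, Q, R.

Propagating the distribution step by step (d_{t+1} = d_t * P):
d_0 = (P=0, Q=3/5, R=2/5)
  d_1[P] = 0*1/3 + 3/5*4/9 + 2/5*1/3 = 2/5
  d_1[Q] = 0*4/9 + 3/5*1/9 + 2/5*1/9 = 1/9
  d_1[R] = 0*2/9 + 3/5*4/9 + 2/5*5/9 = 22/45
d_1 = (P=2/5, Q=1/9, R=22/45)
  d_2[P] = 2/5*1/3 + 1/9*4/9 + 22/45*1/3 = 28/81
  d_2[Q] = 2/5*4/9 + 1/9*1/9 + 22/45*1/9 = 11/45
  d_2[R] = 2/5*2/9 + 1/9*4/9 + 22/45*5/9 = 166/405
d_2 = (P=28/81, Q=11/45, R=166/405)
  d_3[P] = 28/81*1/3 + 11/45*4/9 + 166/405*1/3 = 146/405
  d_3[Q] = 28/81*4/9 + 11/45*1/9 + 166/405*1/9 = 55/243
  d_3[R] = 28/81*2/9 + 11/45*4/9 + 166/405*5/9 = 502/1215
d_3 = (P=146/405, Q=55/243, R=502/1215)

Answer: 146/405 55/243 502/1215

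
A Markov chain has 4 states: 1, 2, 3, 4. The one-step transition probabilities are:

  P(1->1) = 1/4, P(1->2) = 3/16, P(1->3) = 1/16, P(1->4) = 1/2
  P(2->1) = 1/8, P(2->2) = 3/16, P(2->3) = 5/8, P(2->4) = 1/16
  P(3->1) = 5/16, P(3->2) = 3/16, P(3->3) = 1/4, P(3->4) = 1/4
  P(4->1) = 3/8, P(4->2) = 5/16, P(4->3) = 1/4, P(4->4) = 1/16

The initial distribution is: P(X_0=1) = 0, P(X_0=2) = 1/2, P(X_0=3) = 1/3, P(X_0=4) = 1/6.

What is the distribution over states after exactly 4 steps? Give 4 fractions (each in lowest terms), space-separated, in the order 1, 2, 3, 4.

Propagating the distribution step by step (d_{t+1} = d_t * P):
d_0 = (1=0, 2=1/2, 3=1/3, 4=1/6)
  d_1[1] = 0*1/4 + 1/2*1/8 + 1/3*5/16 + 1/6*3/8 = 11/48
  d_1[2] = 0*3/16 + 1/2*3/16 + 1/3*3/16 + 1/6*5/16 = 5/24
  d_1[3] = 0*1/16 + 1/2*5/8 + 1/3*1/4 + 1/6*1/4 = 7/16
  d_1[4] = 0*1/2 + 1/2*1/16 + 1/3*1/4 + 1/6*1/16 = 1/8
d_1 = (1=11/48, 2=5/24, 3=7/16, 4=1/8)
  d_2[1] = 11/48*1/4 + 5/24*1/8 + 7/16*5/16 + 1/8*3/8 = 205/768
  d_2[2] = 11/48*3/16 + 5/24*3/16 + 7/16*3/16 + 1/8*5/16 = 13/64
  d_2[3] = 11/48*1/16 + 5/24*5/8 + 7/16*1/4 + 1/8*1/4 = 73/256
  d_2[4] = 11/48*1/2 + 5/24*1/16 + 7/16*1/4 + 1/8*1/16 = 47/192
d_2 = (1=205/768, 2=13/64, 3=73/256, 4=47/192)
  d_3[1] = 205/768*1/4 + 13/64*1/8 + 73/256*5/16 + 47/192*3/8 = 3355/12288
  d_3[2] = 205/768*3/16 + 13/64*3/16 + 73/256*3/16 + 47/192*5/16 = 335/1536
  d_3[3] = 205/768*1/16 + 13/64*5/8 + 73/256*1/4 + 47/192*1/4 = 1131/4096
  d_3[4] = 205/768*1/2 + 13/64*1/16 + 73/256*1/4 + 47/192*1/16 = 715/3072
d_3 = (1=3355/12288, 2=335/1536, 3=1131/4096, 4=715/3072)
  d_4[1] = 3355/12288*1/4 + 335/1536*1/8 + 1131/4096*5/16 + 715/3072*3/8 = 17635/65536
  d_4[2] = 3355/12288*3/16 + 335/1536*3/16 + 1131/4096*3/16 + 715/3072*5/16 = 5323/24576
  d_4[3] = 3355/12288*1/16 + 335/1536*5/8 + 1131/4096*1/4 + 715/3072*1/4 = 18389/65536
  d_4[4] = 3355/12288*1/2 + 335/1536*1/16 + 1131/4096*1/4 + 715/3072*1/16 = 359/1536
d_4 = (1=17635/65536, 2=5323/24576, 3=18389/65536, 4=359/1536)

Answer: 17635/65536 5323/24576 18389/65536 359/1536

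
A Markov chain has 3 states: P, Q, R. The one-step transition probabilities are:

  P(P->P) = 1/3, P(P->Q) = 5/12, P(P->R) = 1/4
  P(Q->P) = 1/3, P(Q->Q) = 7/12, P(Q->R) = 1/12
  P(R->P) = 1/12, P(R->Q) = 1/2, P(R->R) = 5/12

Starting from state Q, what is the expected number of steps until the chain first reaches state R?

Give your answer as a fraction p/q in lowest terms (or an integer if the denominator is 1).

Let h_i = expected steps to first reach R from state i.
Boundary: h_R = 0.
First-step equations for the other states:
  h_P = 1 + 1/3*h_P + 5/12*h_Q + 1/4*h_R
  h_Q = 1 + 1/3*h_P + 7/12*h_Q + 1/12*h_R

Substituting h_R = 0 and rearranging gives the linear system (I - Q) h = 1:
  [2/3, -5/12] . (h_P, h_Q) = 1
  [-1/3, 5/12] . (h_P, h_Q) = 1

Solving yields:
  h_P = 6
  h_Q = 36/5

Starting state is Q, so the expected hitting time is h_Q = 36/5.

Answer: 36/5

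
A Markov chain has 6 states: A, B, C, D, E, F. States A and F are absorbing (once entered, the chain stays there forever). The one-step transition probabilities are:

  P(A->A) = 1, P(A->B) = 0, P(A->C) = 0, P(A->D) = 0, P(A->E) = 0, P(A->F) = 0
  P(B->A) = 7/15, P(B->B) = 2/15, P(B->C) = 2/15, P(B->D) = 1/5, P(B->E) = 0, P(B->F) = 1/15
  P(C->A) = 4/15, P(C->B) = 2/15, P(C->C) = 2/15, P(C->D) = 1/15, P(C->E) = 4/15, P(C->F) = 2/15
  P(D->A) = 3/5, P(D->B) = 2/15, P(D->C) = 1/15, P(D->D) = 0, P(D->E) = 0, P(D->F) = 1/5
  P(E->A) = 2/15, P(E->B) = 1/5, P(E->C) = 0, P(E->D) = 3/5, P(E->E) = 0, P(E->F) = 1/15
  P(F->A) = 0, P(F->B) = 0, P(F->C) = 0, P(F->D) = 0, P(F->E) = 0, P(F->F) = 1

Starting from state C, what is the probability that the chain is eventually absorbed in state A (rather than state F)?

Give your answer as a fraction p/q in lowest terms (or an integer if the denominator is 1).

Answer: 8359/11534

Derivation:
Let a_i = P(absorbed in A | start in state i).
Boundary conditions: a_A = 1, a_F = 0.
For each transient state i, a_i = sum_j P(i->j) * a_j:
  a_B = 7/15*a_A + 2/15*a_B + 2/15*a_C + 1/5*a_D + 0*a_E + 1/15*a_F
  a_C = 4/15*a_A + 2/15*a_B + 2/15*a_C + 1/15*a_D + 4/15*a_E + 2/15*a_F
  a_D = 3/5*a_A + 2/15*a_B + 1/15*a_C + 0*a_D + 0*a_E + 1/5*a_F
  a_E = 2/15*a_A + 1/5*a_B + 0*a_C + 3/5*a_D + 0*a_E + 1/15*a_F

Substituting a_A = 1 and a_F = 0, rearrange to (I - Q) a = r where r[i] = P(i -> A):
  [13/15, -2/15, -1/5, 0] . (a_B, a_C, a_D, a_E) = 7/15
  [-2/15, 13/15, -1/15, -4/15] . (a_B, a_C, a_D, a_E) = 4/15
  [-2/15, -1/15, 1, 0] . (a_B, a_C, a_D, a_E) = 3/5
  [-1/5, 0, -3/5, 1] . (a_B, a_C, a_D, a_E) = 2/15

Solving yields:
  a_B = 9515/11534
  a_C = 8359/11534
  a_D = 26239/34602
  a_E = 13033/17301

Starting state is C, so the absorption probability is a_C = 8359/11534.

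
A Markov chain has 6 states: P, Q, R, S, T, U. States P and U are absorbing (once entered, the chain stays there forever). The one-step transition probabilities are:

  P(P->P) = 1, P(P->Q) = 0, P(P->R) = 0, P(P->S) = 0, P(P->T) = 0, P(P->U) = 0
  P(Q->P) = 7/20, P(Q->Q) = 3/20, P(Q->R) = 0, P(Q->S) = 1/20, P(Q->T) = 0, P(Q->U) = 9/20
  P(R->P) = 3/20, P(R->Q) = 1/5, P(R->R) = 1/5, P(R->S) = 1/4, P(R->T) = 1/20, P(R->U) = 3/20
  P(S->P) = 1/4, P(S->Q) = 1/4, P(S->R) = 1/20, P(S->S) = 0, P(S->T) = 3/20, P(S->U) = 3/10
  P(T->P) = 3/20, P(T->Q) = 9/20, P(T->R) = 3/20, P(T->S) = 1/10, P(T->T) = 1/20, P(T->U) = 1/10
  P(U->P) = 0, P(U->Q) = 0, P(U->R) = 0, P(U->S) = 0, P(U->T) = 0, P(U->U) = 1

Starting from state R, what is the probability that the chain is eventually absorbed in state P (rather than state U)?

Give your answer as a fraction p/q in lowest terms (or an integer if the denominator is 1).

Let a_i = P(absorbed in P | start in state i).
Boundary conditions: a_P = 1, a_U = 0.
For each transient state i, a_i = sum_j P(i->j) * a_j:
  a_Q = 7/20*a_P + 3/20*a_Q + 0*a_R + 1/20*a_S + 0*a_T + 9/20*a_U
  a_R = 3/20*a_P + 1/5*a_Q + 1/5*a_R + 1/4*a_S + 1/20*a_T + 3/20*a_U
  a_S = 1/4*a_P + 1/4*a_Q + 1/20*a_R + 0*a_S + 3/20*a_T + 3/10*a_U
  a_T = 3/20*a_P + 9/20*a_Q + 3/20*a_R + 1/10*a_S + 1/20*a_T + 1/10*a_U

Substituting a_P = 1 and a_U = 0, rearrange to (I - Q) a = r where r[i] = P(i -> P):
  [17/20, 0, -1/20, 0] . (a_Q, a_R, a_S, a_T) = 7/20
  [-1/5, 4/5, -1/4, -1/20] . (a_Q, a_R, a_S, a_T) = 3/20
  [-1/4, -1/20, 1, -3/20] . (a_Q, a_R, a_S, a_T) = 1/4
  [-9/20, -3/20, -1/10, 19/20] . (a_Q, a_R, a_S, a_T) = 3/20

Solving yields:
  a_Q = 3015/6874
  a_R = 11314/24059
  a_S = 3137/6874
  a_T = 23479/48118

Starting state is R, so the absorption probability is a_R = 11314/24059.

Answer: 11314/24059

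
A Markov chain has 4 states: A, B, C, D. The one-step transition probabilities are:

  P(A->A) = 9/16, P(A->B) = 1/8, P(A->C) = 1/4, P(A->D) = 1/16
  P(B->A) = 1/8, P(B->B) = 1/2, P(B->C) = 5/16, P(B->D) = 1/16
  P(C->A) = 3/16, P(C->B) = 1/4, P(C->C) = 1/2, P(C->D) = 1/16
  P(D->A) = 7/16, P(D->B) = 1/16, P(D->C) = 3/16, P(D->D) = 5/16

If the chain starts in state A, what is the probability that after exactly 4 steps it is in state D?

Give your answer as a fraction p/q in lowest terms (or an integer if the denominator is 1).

Computing P^4 by repeated multiplication:
P^1 =
  A: [9/16, 1/8, 1/4, 1/16]
  B: [1/8, 1/2, 5/16, 1/16]
  C: [3/16, 1/4, 1/2, 1/16]
  D: [7/16, 1/16, 3/16, 5/16]
P^2 =
  A: [13/32, 51/256, 81/256, 5/64]
  B: [7/32, 89/256, 91/256, 5/64]
  C: [33/128, 71/256, 99/256, 5/64]
  D: [109/256, 39/256, 9/32, 9/64]
P^3 =
  A: [1421/4096, 15/64, 1379/4096, 21/256]
  B: [1095/4096, 151/512, 1457/4096, 21/256]
  C: [1173/4096, 279/1024, 1471/4096, 21/256]
  D: [1527/4096, 427/2048, 1315/4096, 25/256]
P^4 =
  A: [10599/32768, 8187/32768, 5631/16384, 85/1024]
  B: [9497/32768, 9009/32768, 5771/16384, 85/1024]
  C: [9777/32768, 8747/32768, 2881/8192, 85/1024]
  D: [5549/16384, 7773/32768, 11049/32768, 89/1024]

(P^4)[A -> D] = 85/1024

Answer: 85/1024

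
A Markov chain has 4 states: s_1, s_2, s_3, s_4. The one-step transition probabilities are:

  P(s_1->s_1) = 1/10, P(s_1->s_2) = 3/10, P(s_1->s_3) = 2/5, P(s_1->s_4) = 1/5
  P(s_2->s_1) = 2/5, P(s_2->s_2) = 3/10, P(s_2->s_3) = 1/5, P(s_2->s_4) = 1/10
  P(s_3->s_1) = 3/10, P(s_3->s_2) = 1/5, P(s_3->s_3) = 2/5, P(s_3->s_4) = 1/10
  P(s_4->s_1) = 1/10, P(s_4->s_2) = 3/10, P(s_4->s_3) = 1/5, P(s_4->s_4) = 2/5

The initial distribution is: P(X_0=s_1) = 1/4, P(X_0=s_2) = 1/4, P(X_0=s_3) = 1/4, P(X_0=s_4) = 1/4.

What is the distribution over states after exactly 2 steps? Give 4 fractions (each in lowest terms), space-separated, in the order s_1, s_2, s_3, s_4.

Propagating the distribution step by step (d_{t+1} = d_t * P):
d_0 = (s_1=1/4, s_2=1/4, s_3=1/4, s_4=1/4)
  d_1[s_1] = 1/4*1/10 + 1/4*2/5 + 1/4*3/10 + 1/4*1/10 = 9/40
  d_1[s_2] = 1/4*3/10 + 1/4*3/10 + 1/4*1/5 + 1/4*3/10 = 11/40
  d_1[s_3] = 1/4*2/5 + 1/4*1/5 + 1/4*2/5 + 1/4*1/5 = 3/10
  d_1[s_4] = 1/4*1/5 + 1/4*1/10 + 1/4*1/10 + 1/4*2/5 = 1/5
d_1 = (s_1=9/40, s_2=11/40, s_3=3/10, s_4=1/5)
  d_2[s_1] = 9/40*1/10 + 11/40*2/5 + 3/10*3/10 + 1/5*1/10 = 97/400
  d_2[s_2] = 9/40*3/10 + 11/40*3/10 + 3/10*1/5 + 1/5*3/10 = 27/100
  d_2[s_3] = 9/40*2/5 + 11/40*1/5 + 3/10*2/5 + 1/5*1/5 = 61/200
  d_2[s_4] = 9/40*1/5 + 11/40*1/10 + 3/10*1/10 + 1/5*2/5 = 73/400
d_2 = (s_1=97/400, s_2=27/100, s_3=61/200, s_4=73/400)

Answer: 97/400 27/100 61/200 73/400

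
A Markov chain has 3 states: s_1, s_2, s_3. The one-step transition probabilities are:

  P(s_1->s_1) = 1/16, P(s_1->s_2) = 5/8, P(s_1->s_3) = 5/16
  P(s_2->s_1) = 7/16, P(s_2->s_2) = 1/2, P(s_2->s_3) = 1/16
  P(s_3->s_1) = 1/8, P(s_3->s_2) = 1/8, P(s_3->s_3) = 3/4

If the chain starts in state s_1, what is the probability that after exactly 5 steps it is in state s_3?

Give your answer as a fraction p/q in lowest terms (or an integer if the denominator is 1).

Computing P^5 by repeated multiplication:
P^1 =
  s_1: [1/16, 5/8, 5/16]
  s_2: [7/16, 1/2, 1/16]
  s_3: [1/8, 1/8, 3/4]
P^2 =
  s_1: [81/256, 25/64, 75/256]
  s_2: [65/256, 17/32, 55/256]
  s_3: [5/32, 15/64, 39/64]
P^3 =
  s_1: [931/4096, 55/128, 1405/4096]
  s_2: [1127/4096, 231/512, 1121/4096]
  s_3: [193/1024, 149/512, 533/1024]
P^4 =
  s_1: [16061/65536, 3275/8192, 23275/65536]
  s_2: [16305/65536, 3537/8192, 20935/65536]
  s_3: [3345/16384, 1345/4096, 7659/16384]
P^5 =
  s_1: [246011/1048576, 52095/131072, 385805/1048576]
  s_2: [256247/1048576, 53911/131072, 361041/1048576]
  s_3: [56323/262144, 2869/8192, 114013/262144]

(P^5)[s_1 -> s_3] = 385805/1048576

Answer: 385805/1048576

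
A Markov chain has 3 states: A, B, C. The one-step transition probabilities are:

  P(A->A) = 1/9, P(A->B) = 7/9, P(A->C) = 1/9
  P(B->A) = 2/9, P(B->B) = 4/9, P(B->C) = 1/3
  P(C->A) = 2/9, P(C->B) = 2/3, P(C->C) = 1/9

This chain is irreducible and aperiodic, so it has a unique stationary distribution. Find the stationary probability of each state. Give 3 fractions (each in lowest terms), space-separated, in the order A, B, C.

Answer: 1/5 31/55 13/55

Derivation:
The stationary distribution satisfies pi = pi * P, i.e.:
  pi_A = 1/9*pi_A + 2/9*pi_B + 2/9*pi_C
  pi_B = 7/9*pi_A + 4/9*pi_B + 2/3*pi_C
  pi_C = 1/9*pi_A + 1/3*pi_B + 1/9*pi_C
with normalization: pi_A + pi_B + pi_C = 1.

Using the first 2 balance equations plus normalization, the linear system A*pi = b is:
  [-8/9, 2/9, 2/9] . pi = 0
  [7/9, -5/9, 2/3] . pi = 0
  [1, 1, 1] . pi = 1

Solving yields:
  pi_A = 1/5
  pi_B = 31/55
  pi_C = 13/55

Verification (pi * P):
  1/5*1/9 + 31/55*2/9 + 13/55*2/9 = 1/5 = pi_A  (ok)
  1/5*7/9 + 31/55*4/9 + 13/55*2/3 = 31/55 = pi_B  (ok)
  1/5*1/9 + 31/55*1/3 + 13/55*1/9 = 13/55 = pi_C  (ok)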